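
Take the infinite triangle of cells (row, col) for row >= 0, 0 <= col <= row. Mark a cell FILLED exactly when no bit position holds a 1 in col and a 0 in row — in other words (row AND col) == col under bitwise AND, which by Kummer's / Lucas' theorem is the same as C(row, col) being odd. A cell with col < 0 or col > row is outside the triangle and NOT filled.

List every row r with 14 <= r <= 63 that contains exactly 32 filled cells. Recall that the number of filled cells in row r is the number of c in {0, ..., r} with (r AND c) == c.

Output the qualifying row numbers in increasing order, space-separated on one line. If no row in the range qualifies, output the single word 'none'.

Row r has 2^popcount(r) filled cells, so we need popcount(r) = log2(32) = 5.
Scan r = 14..63 and keep those with exactly 5 one-bits:
r=14=1110 popcount=3 -> skip
r=15=1111 popcount=4 -> skip
r=16=10000 popcount=1 -> skip
r=17=10001 popcount=2 -> skip
r=18=10010 popcount=2 -> skip
r=19=10011 popcount=3 -> skip
r=20=10100 popcount=2 -> skip
r=21=10101 popcount=3 -> skip
r=22=10110 popcount=3 -> skip
r=23=10111 popcount=4 -> skip
r=24=11000 popcount=2 -> skip
r=25=11001 popcount=3 -> skip
r=26=11010 popcount=3 -> skip
r=27=11011 popcount=4 -> skip
r=28=11100 popcount=3 -> skip
r=29=11101 popcount=4 -> skip
r=30=11110 popcount=4 -> skip
r=31=11111 popcount=5 -> KEEP
r=32=100000 popcount=1 -> skip
r=33=100001 popcount=2 -> skip
r=34=100010 popcount=2 -> skip
r=35=100011 popcount=3 -> skip
r=36=100100 popcount=2 -> skip
r=37=100101 popcount=3 -> skip
r=38=100110 popcount=3 -> skip
r=39=100111 popcount=4 -> skip
r=40=101000 popcount=2 -> skip
r=41=101001 popcount=3 -> skip
r=42=101010 popcount=3 -> skip
r=43=101011 popcount=4 -> skip
r=44=101100 popcount=3 -> skip
r=45=101101 popcount=4 -> skip
r=46=101110 popcount=4 -> skip
r=47=101111 popcount=5 -> KEEP
r=48=110000 popcount=2 -> skip
r=49=110001 popcount=3 -> skip
r=50=110010 popcount=3 -> skip
r=51=110011 popcount=4 -> skip
r=52=110100 popcount=3 -> skip
r=53=110101 popcount=4 -> skip
r=54=110110 popcount=4 -> skip
r=55=110111 popcount=5 -> KEEP
r=56=111000 popcount=3 -> skip
r=57=111001 popcount=4 -> skip
r=58=111010 popcount=4 -> skip
r=59=111011 popcount=5 -> KEEP
r=60=111100 popcount=4 -> skip
r=61=111101 popcount=5 -> KEEP
r=62=111110 popcount=5 -> KEEP
r=63=111111 popcount=6 -> skip
Kept rows: 31 47 55 59 61 62

Answer: 31 47 55 59 61 62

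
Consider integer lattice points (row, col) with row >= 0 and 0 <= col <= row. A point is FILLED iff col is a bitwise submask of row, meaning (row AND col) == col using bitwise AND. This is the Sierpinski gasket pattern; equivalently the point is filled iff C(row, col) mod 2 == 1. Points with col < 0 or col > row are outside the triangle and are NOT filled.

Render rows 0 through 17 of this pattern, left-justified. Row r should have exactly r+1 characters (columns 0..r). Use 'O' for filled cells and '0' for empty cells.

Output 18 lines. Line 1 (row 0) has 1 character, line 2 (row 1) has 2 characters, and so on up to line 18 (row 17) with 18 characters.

Answer: O
OO
O0O
OOOO
O000O
OO00OO
O0O0O0O
OOOOOOOO
O0000000O
OO000000OO
O0O00000O0O
OOOO0000OOOO
O000O000O000O
OO00OO00OO00OO
O0O0O0O0O0O0O0O
OOOOOOOOOOOOOOOO
O000000000000000O
OO00000000000000OO

Derivation:
r0=0: O
r1=1: OO
r2=10: O0O
r3=11: OOOO
r4=100: O000O
r5=101: OO00OO
r6=110: O0O0O0O
r7=111: OOOOOOOO
r8=1000: O0000000O
r9=1001: OO000000OO
r10=1010: O0O00000O0O
r11=1011: OOOO0000OOOO
r12=1100: O000O000O000O
r13=1101: OO00OO00OO00OO
r14=1110: O0O0O0O0O0O0O0O
r15=1111: OOOOOOOOOOOOOOOO
r16=10000: O000000000000000O
r17=10001: OO00000000000000OO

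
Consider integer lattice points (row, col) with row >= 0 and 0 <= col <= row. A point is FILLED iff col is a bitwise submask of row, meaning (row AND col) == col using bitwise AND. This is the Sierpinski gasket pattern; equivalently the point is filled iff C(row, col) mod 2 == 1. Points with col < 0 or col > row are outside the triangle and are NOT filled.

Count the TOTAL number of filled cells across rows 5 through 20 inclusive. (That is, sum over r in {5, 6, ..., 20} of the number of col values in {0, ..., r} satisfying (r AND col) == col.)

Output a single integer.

Answer: 92

Derivation:
r5=101 pc2: +4 =4
r6=110 pc2: +4 =8
r7=111 pc3: +8 =16
r8=1000 pc1: +2 =18
r9=1001 pc2: +4 =22
r10=1010 pc2: +4 =26
r11=1011 pc3: +8 =34
r12=1100 pc2: +4 =38
r13=1101 pc3: +8 =46
r14=1110 pc3: +8 =54
r15=1111 pc4: +16 =70
r16=10000 pc1: +2 =72
r17=10001 pc2: +4 =76
r18=10010 pc2: +4 =80
r19=10011 pc3: +8 =88
r20=10100 pc2: +4 =92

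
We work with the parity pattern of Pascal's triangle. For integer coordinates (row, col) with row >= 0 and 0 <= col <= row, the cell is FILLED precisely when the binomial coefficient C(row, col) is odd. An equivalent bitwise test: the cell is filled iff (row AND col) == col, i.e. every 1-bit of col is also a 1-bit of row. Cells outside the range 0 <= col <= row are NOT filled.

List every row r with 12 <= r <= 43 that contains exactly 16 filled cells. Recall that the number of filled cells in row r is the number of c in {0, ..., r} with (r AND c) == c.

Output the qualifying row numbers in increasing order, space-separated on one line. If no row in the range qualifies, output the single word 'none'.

Row r has 2^popcount(r) filled cells, so we need popcount(r) = log2(16) = 4.
Scan r = 12..43 and keep those with exactly 4 one-bits:
r=12=1100 popcount=2 -> skip
r=13=1101 popcount=3 -> skip
r=14=1110 popcount=3 -> skip
r=15=1111 popcount=4 -> KEEP
r=16=10000 popcount=1 -> skip
r=17=10001 popcount=2 -> skip
r=18=10010 popcount=2 -> skip
r=19=10011 popcount=3 -> skip
r=20=10100 popcount=2 -> skip
r=21=10101 popcount=3 -> skip
r=22=10110 popcount=3 -> skip
r=23=10111 popcount=4 -> KEEP
r=24=11000 popcount=2 -> skip
r=25=11001 popcount=3 -> skip
r=26=11010 popcount=3 -> skip
r=27=11011 popcount=4 -> KEEP
r=28=11100 popcount=3 -> skip
r=29=11101 popcount=4 -> KEEP
r=30=11110 popcount=4 -> KEEP
r=31=11111 popcount=5 -> skip
r=32=100000 popcount=1 -> skip
r=33=100001 popcount=2 -> skip
r=34=100010 popcount=2 -> skip
r=35=100011 popcount=3 -> skip
r=36=100100 popcount=2 -> skip
r=37=100101 popcount=3 -> skip
r=38=100110 popcount=3 -> skip
r=39=100111 popcount=4 -> KEEP
r=40=101000 popcount=2 -> skip
r=41=101001 popcount=3 -> skip
r=42=101010 popcount=3 -> skip
r=43=101011 popcount=4 -> KEEP
Kept rows: 15 23 27 29 30 39 43

Answer: 15 23 27 29 30 39 43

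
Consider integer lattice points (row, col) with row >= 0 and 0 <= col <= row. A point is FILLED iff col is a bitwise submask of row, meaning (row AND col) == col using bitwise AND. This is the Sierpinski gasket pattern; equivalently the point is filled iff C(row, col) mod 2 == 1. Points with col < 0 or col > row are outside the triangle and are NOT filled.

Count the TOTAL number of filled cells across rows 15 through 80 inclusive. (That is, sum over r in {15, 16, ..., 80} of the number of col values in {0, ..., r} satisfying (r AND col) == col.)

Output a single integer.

Answer: 830

Derivation:
r15=1111 pc4: +16 =16
r16=10000 pc1: +2 =18
r17=10001 pc2: +4 =22
r18=10010 pc2: +4 =26
r19=10011 pc3: +8 =34
r20=10100 pc2: +4 =38
r21=10101 pc3: +8 =46
r22=10110 pc3: +8 =54
r23=10111 pc4: +16 =70
r24=11000 pc2: +4 =74
r25=11001 pc3: +8 =82
r26=11010 pc3: +8 =90
r27=11011 pc4: +16 =106
r28=11100 pc3: +8 =114
r29=11101 pc4: +16 =130
r30=11110 pc4: +16 =146
r31=11111 pc5: +32 =178
r32=100000 pc1: +2 =180
r33=100001 pc2: +4 =184
r34=100010 pc2: +4 =188
r35=100011 pc3: +8 =196
r36=100100 pc2: +4 =200
r37=100101 pc3: +8 =208
r38=100110 pc3: +8 =216
r39=100111 pc4: +16 =232
r40=101000 pc2: +4 =236
r41=101001 pc3: +8 =244
r42=101010 pc3: +8 =252
r43=101011 pc4: +16 =268
r44=101100 pc3: +8 =276
r45=101101 pc4: +16 =292
r46=101110 pc4: +16 =308
r47=101111 pc5: +32 =340
r48=110000 pc2: +4 =344
r49=110001 pc3: +8 =352
r50=110010 pc3: +8 =360
r51=110011 pc4: +16 =376
r52=110100 pc3: +8 =384
r53=110101 pc4: +16 =400
r54=110110 pc4: +16 =416
r55=110111 pc5: +32 =448
r56=111000 pc3: +8 =456
r57=111001 pc4: +16 =472
r58=111010 pc4: +16 =488
r59=111011 pc5: +32 =520
r60=111100 pc4: +16 =536
r61=111101 pc5: +32 =568
r62=111110 pc5: +32 =600
r63=111111 pc6: +64 =664
r64=1000000 pc1: +2 =666
r65=1000001 pc2: +4 =670
r66=1000010 pc2: +4 =674
r67=1000011 pc3: +8 =682
r68=1000100 pc2: +4 =686
r69=1000101 pc3: +8 =694
r70=1000110 pc3: +8 =702
r71=1000111 pc4: +16 =718
r72=1001000 pc2: +4 =722
r73=1001001 pc3: +8 =730
r74=1001010 pc3: +8 =738
r75=1001011 pc4: +16 =754
r76=1001100 pc3: +8 =762
r77=1001101 pc4: +16 =778
r78=1001110 pc4: +16 =794
r79=1001111 pc5: +32 =826
r80=1010000 pc2: +4 =830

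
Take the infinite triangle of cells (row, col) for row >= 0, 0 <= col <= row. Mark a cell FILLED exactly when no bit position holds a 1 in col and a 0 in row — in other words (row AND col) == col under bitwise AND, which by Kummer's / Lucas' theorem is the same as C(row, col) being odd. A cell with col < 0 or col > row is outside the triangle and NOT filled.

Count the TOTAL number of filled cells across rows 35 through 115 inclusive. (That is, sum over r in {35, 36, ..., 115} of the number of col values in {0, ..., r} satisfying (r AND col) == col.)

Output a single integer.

Answer: 1358

Derivation:
r35=100011 pc3: +8 =8
r36=100100 pc2: +4 =12
r37=100101 pc3: +8 =20
r38=100110 pc3: +8 =28
r39=100111 pc4: +16 =44
r40=101000 pc2: +4 =48
r41=101001 pc3: +8 =56
r42=101010 pc3: +8 =64
r43=101011 pc4: +16 =80
r44=101100 pc3: +8 =88
r45=101101 pc4: +16 =104
r46=101110 pc4: +16 =120
r47=101111 pc5: +32 =152
r48=110000 pc2: +4 =156
r49=110001 pc3: +8 =164
r50=110010 pc3: +8 =172
r51=110011 pc4: +16 =188
r52=110100 pc3: +8 =196
r53=110101 pc4: +16 =212
r54=110110 pc4: +16 =228
r55=110111 pc5: +32 =260
r56=111000 pc3: +8 =268
r57=111001 pc4: +16 =284
r58=111010 pc4: +16 =300
r59=111011 pc5: +32 =332
r60=111100 pc4: +16 =348
r61=111101 pc5: +32 =380
r62=111110 pc5: +32 =412
r63=111111 pc6: +64 =476
r64=1000000 pc1: +2 =478
r65=1000001 pc2: +4 =482
r66=1000010 pc2: +4 =486
r67=1000011 pc3: +8 =494
r68=1000100 pc2: +4 =498
r69=1000101 pc3: +8 =506
r70=1000110 pc3: +8 =514
r71=1000111 pc4: +16 =530
r72=1001000 pc2: +4 =534
r73=1001001 pc3: +8 =542
r74=1001010 pc3: +8 =550
r75=1001011 pc4: +16 =566
r76=1001100 pc3: +8 =574
r77=1001101 pc4: +16 =590
r78=1001110 pc4: +16 =606
r79=1001111 pc5: +32 =638
r80=1010000 pc2: +4 =642
r81=1010001 pc3: +8 =650
r82=1010010 pc3: +8 =658
r83=1010011 pc4: +16 =674
r84=1010100 pc3: +8 =682
r85=1010101 pc4: +16 =698
r86=1010110 pc4: +16 =714
r87=1010111 pc5: +32 =746
r88=1011000 pc3: +8 =754
r89=1011001 pc4: +16 =770
r90=1011010 pc4: +16 =786
r91=1011011 pc5: +32 =818
r92=1011100 pc4: +16 =834
r93=1011101 pc5: +32 =866
r94=1011110 pc5: +32 =898
r95=1011111 pc6: +64 =962
r96=1100000 pc2: +4 =966
r97=1100001 pc3: +8 =974
r98=1100010 pc3: +8 =982
r99=1100011 pc4: +16 =998
r100=1100100 pc3: +8 =1006
r101=1100101 pc4: +16 =1022
r102=1100110 pc4: +16 =1038
r103=1100111 pc5: +32 =1070
r104=1101000 pc3: +8 =1078
r105=1101001 pc4: +16 =1094
r106=1101010 pc4: +16 =1110
r107=1101011 pc5: +32 =1142
r108=1101100 pc4: +16 =1158
r109=1101101 pc5: +32 =1190
r110=1101110 pc5: +32 =1222
r111=1101111 pc6: +64 =1286
r112=1110000 pc3: +8 =1294
r113=1110001 pc4: +16 =1310
r114=1110010 pc4: +16 =1326
r115=1110011 pc5: +32 =1358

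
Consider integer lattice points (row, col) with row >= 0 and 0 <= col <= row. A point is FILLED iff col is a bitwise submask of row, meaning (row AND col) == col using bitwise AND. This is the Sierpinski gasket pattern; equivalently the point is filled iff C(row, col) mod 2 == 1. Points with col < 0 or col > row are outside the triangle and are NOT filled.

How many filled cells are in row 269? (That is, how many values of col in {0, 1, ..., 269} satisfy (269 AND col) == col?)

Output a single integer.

269 in binary = 100001101
popcount(269) = number of 1-bits in 100001101 = 4
A col c satisfies (269 AND c) == c iff every set bit of c is also set in 269; each of the 4 set bits of 269 can independently be on or off in c.
count = 2^4 = 16

Answer: 16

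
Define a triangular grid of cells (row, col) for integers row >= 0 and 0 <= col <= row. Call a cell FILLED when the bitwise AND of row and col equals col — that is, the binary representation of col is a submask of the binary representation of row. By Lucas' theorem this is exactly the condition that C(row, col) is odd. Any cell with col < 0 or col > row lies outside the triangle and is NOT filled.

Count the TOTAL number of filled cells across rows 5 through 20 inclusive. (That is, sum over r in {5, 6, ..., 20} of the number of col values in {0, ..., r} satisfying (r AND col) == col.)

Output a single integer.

Answer: 92

Derivation:
r5=101 pc2: +4 =4
r6=110 pc2: +4 =8
r7=111 pc3: +8 =16
r8=1000 pc1: +2 =18
r9=1001 pc2: +4 =22
r10=1010 pc2: +4 =26
r11=1011 pc3: +8 =34
r12=1100 pc2: +4 =38
r13=1101 pc3: +8 =46
r14=1110 pc3: +8 =54
r15=1111 pc4: +16 =70
r16=10000 pc1: +2 =72
r17=10001 pc2: +4 =76
r18=10010 pc2: +4 =80
r19=10011 pc3: +8 =88
r20=10100 pc2: +4 =92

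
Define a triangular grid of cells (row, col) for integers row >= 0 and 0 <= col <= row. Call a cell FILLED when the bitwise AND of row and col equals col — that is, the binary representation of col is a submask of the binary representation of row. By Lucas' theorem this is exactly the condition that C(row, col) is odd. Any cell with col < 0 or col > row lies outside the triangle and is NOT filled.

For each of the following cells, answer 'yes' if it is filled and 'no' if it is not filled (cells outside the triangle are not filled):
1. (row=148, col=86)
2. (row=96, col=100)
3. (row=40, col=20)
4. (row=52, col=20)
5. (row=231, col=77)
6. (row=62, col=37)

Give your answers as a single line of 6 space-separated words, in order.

(148,86): row=0b10010100, col=0b1010110, row AND col = 0b10100 = 20; 20 != 86 -> empty
(96,100): col outside [0, 96] -> not filled
(40,20): row=0b101000, col=0b10100, row AND col = 0b0 = 0; 0 != 20 -> empty
(52,20): row=0b110100, col=0b10100, row AND col = 0b10100 = 20; 20 == 20 -> filled
(231,77): row=0b11100111, col=0b1001101, row AND col = 0b1000101 = 69; 69 != 77 -> empty
(62,37): row=0b111110, col=0b100101, row AND col = 0b100100 = 36; 36 != 37 -> empty

Answer: no no no yes no no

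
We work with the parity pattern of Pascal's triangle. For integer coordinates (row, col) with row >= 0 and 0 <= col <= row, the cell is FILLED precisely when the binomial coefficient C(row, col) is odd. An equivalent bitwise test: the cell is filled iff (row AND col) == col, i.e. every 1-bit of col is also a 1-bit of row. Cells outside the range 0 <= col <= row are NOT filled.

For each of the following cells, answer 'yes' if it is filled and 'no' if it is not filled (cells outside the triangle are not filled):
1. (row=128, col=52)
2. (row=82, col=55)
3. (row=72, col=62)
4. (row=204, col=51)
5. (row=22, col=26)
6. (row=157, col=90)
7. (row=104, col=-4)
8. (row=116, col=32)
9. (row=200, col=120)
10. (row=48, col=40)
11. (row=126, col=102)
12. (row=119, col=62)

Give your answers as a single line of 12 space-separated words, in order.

(128,52): row=0b10000000, col=0b110100, row AND col = 0b0 = 0; 0 != 52 -> empty
(82,55): row=0b1010010, col=0b110111, row AND col = 0b10010 = 18; 18 != 55 -> empty
(72,62): row=0b1001000, col=0b111110, row AND col = 0b1000 = 8; 8 != 62 -> empty
(204,51): row=0b11001100, col=0b110011, row AND col = 0b0 = 0; 0 != 51 -> empty
(22,26): col outside [0, 22] -> not filled
(157,90): row=0b10011101, col=0b1011010, row AND col = 0b11000 = 24; 24 != 90 -> empty
(104,-4): col outside [0, 104] -> not filled
(116,32): row=0b1110100, col=0b100000, row AND col = 0b100000 = 32; 32 == 32 -> filled
(200,120): row=0b11001000, col=0b1111000, row AND col = 0b1001000 = 72; 72 != 120 -> empty
(48,40): row=0b110000, col=0b101000, row AND col = 0b100000 = 32; 32 != 40 -> empty
(126,102): row=0b1111110, col=0b1100110, row AND col = 0b1100110 = 102; 102 == 102 -> filled
(119,62): row=0b1110111, col=0b111110, row AND col = 0b110110 = 54; 54 != 62 -> empty

Answer: no no no no no no no yes no no yes no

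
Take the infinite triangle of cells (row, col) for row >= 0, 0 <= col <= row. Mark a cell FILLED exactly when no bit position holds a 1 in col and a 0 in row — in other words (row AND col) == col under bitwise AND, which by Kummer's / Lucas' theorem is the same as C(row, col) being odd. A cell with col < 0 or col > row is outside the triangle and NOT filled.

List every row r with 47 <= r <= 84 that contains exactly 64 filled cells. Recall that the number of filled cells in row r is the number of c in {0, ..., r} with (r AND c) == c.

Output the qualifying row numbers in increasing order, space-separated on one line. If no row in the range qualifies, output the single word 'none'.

Row r has 2^popcount(r) filled cells, so we need popcount(r) = log2(64) = 6.
Scan r = 47..84 and keep those with exactly 6 one-bits:
r=47=101111 popcount=5 -> skip
r=48=110000 popcount=2 -> skip
r=49=110001 popcount=3 -> skip
r=50=110010 popcount=3 -> skip
r=51=110011 popcount=4 -> skip
r=52=110100 popcount=3 -> skip
r=53=110101 popcount=4 -> skip
r=54=110110 popcount=4 -> skip
r=55=110111 popcount=5 -> skip
r=56=111000 popcount=3 -> skip
r=57=111001 popcount=4 -> skip
r=58=111010 popcount=4 -> skip
r=59=111011 popcount=5 -> skip
r=60=111100 popcount=4 -> skip
r=61=111101 popcount=5 -> skip
r=62=111110 popcount=5 -> skip
r=63=111111 popcount=6 -> KEEP
r=64=1000000 popcount=1 -> skip
r=65=1000001 popcount=2 -> skip
r=66=1000010 popcount=2 -> skip
r=67=1000011 popcount=3 -> skip
r=68=1000100 popcount=2 -> skip
r=69=1000101 popcount=3 -> skip
r=70=1000110 popcount=3 -> skip
r=71=1000111 popcount=4 -> skip
r=72=1001000 popcount=2 -> skip
r=73=1001001 popcount=3 -> skip
r=74=1001010 popcount=3 -> skip
r=75=1001011 popcount=4 -> skip
r=76=1001100 popcount=3 -> skip
r=77=1001101 popcount=4 -> skip
r=78=1001110 popcount=4 -> skip
r=79=1001111 popcount=5 -> skip
r=80=1010000 popcount=2 -> skip
r=81=1010001 popcount=3 -> skip
r=82=1010010 popcount=3 -> skip
r=83=1010011 popcount=4 -> skip
r=84=1010100 popcount=3 -> skip
Kept rows: 63

Answer: 63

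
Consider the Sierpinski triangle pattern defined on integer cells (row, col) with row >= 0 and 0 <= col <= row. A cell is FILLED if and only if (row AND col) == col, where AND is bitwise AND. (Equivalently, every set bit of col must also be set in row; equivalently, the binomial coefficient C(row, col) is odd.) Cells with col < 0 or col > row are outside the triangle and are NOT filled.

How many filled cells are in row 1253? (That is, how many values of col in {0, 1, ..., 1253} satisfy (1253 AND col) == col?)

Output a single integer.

1253 in binary = 10011100101
popcount(1253) = number of 1-bits in 10011100101 = 6
A col c satisfies (1253 AND c) == c iff every set bit of c is also set in 1253; each of the 6 set bits of 1253 can independently be on or off in c.
count = 2^6 = 64

Answer: 64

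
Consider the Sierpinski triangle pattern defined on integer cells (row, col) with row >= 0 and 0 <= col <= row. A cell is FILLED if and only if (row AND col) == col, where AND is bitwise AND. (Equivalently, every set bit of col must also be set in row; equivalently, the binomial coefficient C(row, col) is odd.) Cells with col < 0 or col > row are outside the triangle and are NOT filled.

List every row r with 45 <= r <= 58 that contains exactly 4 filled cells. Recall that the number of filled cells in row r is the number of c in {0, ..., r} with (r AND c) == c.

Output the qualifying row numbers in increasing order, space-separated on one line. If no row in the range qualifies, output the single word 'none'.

Answer: 48

Derivation:
Row r has 2^popcount(r) filled cells, so we need popcount(r) = log2(4) = 2.
Scan r = 45..58 and keep those with exactly 2 one-bits:
r=45=101101 popcount=4 -> skip
r=46=101110 popcount=4 -> skip
r=47=101111 popcount=5 -> skip
r=48=110000 popcount=2 -> KEEP
r=49=110001 popcount=3 -> skip
r=50=110010 popcount=3 -> skip
r=51=110011 popcount=4 -> skip
r=52=110100 popcount=3 -> skip
r=53=110101 popcount=4 -> skip
r=54=110110 popcount=4 -> skip
r=55=110111 popcount=5 -> skip
r=56=111000 popcount=3 -> skip
r=57=111001 popcount=4 -> skip
r=58=111010 popcount=4 -> skip
Kept rows: 48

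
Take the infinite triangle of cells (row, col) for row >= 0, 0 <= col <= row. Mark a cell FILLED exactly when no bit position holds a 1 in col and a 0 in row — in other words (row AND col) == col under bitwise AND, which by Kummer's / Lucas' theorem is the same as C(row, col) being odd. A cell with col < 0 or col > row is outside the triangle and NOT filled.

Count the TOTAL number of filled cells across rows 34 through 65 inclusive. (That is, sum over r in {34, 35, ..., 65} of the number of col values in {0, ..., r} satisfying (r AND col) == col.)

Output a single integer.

Answer: 486

Derivation:
r34=100010 pc2: +4 =4
r35=100011 pc3: +8 =12
r36=100100 pc2: +4 =16
r37=100101 pc3: +8 =24
r38=100110 pc3: +8 =32
r39=100111 pc4: +16 =48
r40=101000 pc2: +4 =52
r41=101001 pc3: +8 =60
r42=101010 pc3: +8 =68
r43=101011 pc4: +16 =84
r44=101100 pc3: +8 =92
r45=101101 pc4: +16 =108
r46=101110 pc4: +16 =124
r47=101111 pc5: +32 =156
r48=110000 pc2: +4 =160
r49=110001 pc3: +8 =168
r50=110010 pc3: +8 =176
r51=110011 pc4: +16 =192
r52=110100 pc3: +8 =200
r53=110101 pc4: +16 =216
r54=110110 pc4: +16 =232
r55=110111 pc5: +32 =264
r56=111000 pc3: +8 =272
r57=111001 pc4: +16 =288
r58=111010 pc4: +16 =304
r59=111011 pc5: +32 =336
r60=111100 pc4: +16 =352
r61=111101 pc5: +32 =384
r62=111110 pc5: +32 =416
r63=111111 pc6: +64 =480
r64=1000000 pc1: +2 =482
r65=1000001 pc2: +4 =486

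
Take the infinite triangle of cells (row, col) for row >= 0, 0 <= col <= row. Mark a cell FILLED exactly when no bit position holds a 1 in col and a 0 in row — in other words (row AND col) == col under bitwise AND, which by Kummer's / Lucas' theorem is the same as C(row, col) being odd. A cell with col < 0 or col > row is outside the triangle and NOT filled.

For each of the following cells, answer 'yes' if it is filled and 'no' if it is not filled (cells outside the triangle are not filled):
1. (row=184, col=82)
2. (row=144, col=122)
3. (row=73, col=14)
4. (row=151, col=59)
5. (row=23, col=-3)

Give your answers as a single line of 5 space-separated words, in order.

(184,82): row=0b10111000, col=0b1010010, row AND col = 0b10000 = 16; 16 != 82 -> empty
(144,122): row=0b10010000, col=0b1111010, row AND col = 0b10000 = 16; 16 != 122 -> empty
(73,14): row=0b1001001, col=0b1110, row AND col = 0b1000 = 8; 8 != 14 -> empty
(151,59): row=0b10010111, col=0b111011, row AND col = 0b10011 = 19; 19 != 59 -> empty
(23,-3): col outside [0, 23] -> not filled

Answer: no no no no no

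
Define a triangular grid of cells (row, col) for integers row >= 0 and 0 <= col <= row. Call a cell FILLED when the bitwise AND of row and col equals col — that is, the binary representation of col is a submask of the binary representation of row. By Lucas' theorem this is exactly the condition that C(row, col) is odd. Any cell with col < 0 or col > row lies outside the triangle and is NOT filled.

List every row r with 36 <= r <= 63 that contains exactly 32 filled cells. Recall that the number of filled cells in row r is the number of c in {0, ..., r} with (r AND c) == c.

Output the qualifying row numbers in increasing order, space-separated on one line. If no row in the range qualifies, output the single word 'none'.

Row r has 2^popcount(r) filled cells, so we need popcount(r) = log2(32) = 5.
Scan r = 36..63 and keep those with exactly 5 one-bits:
r=36=100100 popcount=2 -> skip
r=37=100101 popcount=3 -> skip
r=38=100110 popcount=3 -> skip
r=39=100111 popcount=4 -> skip
r=40=101000 popcount=2 -> skip
r=41=101001 popcount=3 -> skip
r=42=101010 popcount=3 -> skip
r=43=101011 popcount=4 -> skip
r=44=101100 popcount=3 -> skip
r=45=101101 popcount=4 -> skip
r=46=101110 popcount=4 -> skip
r=47=101111 popcount=5 -> KEEP
r=48=110000 popcount=2 -> skip
r=49=110001 popcount=3 -> skip
r=50=110010 popcount=3 -> skip
r=51=110011 popcount=4 -> skip
r=52=110100 popcount=3 -> skip
r=53=110101 popcount=4 -> skip
r=54=110110 popcount=4 -> skip
r=55=110111 popcount=5 -> KEEP
r=56=111000 popcount=3 -> skip
r=57=111001 popcount=4 -> skip
r=58=111010 popcount=4 -> skip
r=59=111011 popcount=5 -> KEEP
r=60=111100 popcount=4 -> skip
r=61=111101 popcount=5 -> KEEP
r=62=111110 popcount=5 -> KEEP
r=63=111111 popcount=6 -> skip
Kept rows: 47 55 59 61 62

Answer: 47 55 59 61 62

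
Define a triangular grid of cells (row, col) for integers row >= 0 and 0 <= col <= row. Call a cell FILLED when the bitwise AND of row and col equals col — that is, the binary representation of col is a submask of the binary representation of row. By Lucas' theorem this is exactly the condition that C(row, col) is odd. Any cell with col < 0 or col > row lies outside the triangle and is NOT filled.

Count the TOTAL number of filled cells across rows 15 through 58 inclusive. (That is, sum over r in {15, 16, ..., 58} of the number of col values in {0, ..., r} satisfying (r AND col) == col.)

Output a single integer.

r15=1111 pc4: +16 =16
r16=10000 pc1: +2 =18
r17=10001 pc2: +4 =22
r18=10010 pc2: +4 =26
r19=10011 pc3: +8 =34
r20=10100 pc2: +4 =38
r21=10101 pc3: +8 =46
r22=10110 pc3: +8 =54
r23=10111 pc4: +16 =70
r24=11000 pc2: +4 =74
r25=11001 pc3: +8 =82
r26=11010 pc3: +8 =90
r27=11011 pc4: +16 =106
r28=11100 pc3: +8 =114
r29=11101 pc4: +16 =130
r30=11110 pc4: +16 =146
r31=11111 pc5: +32 =178
r32=100000 pc1: +2 =180
r33=100001 pc2: +4 =184
r34=100010 pc2: +4 =188
r35=100011 pc3: +8 =196
r36=100100 pc2: +4 =200
r37=100101 pc3: +8 =208
r38=100110 pc3: +8 =216
r39=100111 pc4: +16 =232
r40=101000 pc2: +4 =236
r41=101001 pc3: +8 =244
r42=101010 pc3: +8 =252
r43=101011 pc4: +16 =268
r44=101100 pc3: +8 =276
r45=101101 pc4: +16 =292
r46=101110 pc4: +16 =308
r47=101111 pc5: +32 =340
r48=110000 pc2: +4 =344
r49=110001 pc3: +8 =352
r50=110010 pc3: +8 =360
r51=110011 pc4: +16 =376
r52=110100 pc3: +8 =384
r53=110101 pc4: +16 =400
r54=110110 pc4: +16 =416
r55=110111 pc5: +32 =448
r56=111000 pc3: +8 =456
r57=111001 pc4: +16 =472
r58=111010 pc4: +16 =488

Answer: 488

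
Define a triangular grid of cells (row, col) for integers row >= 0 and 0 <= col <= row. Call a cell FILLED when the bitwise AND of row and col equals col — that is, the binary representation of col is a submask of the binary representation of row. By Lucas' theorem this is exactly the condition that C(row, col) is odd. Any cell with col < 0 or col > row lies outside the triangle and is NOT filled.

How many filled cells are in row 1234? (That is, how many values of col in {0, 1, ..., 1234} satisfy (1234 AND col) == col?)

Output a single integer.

Answer: 32

Derivation:
1234 in binary = 10011010010
popcount(1234) = number of 1-bits in 10011010010 = 5
A col c satisfies (1234 AND c) == c iff every set bit of c is also set in 1234; each of the 5 set bits of 1234 can independently be on or off in c.
count = 2^5 = 32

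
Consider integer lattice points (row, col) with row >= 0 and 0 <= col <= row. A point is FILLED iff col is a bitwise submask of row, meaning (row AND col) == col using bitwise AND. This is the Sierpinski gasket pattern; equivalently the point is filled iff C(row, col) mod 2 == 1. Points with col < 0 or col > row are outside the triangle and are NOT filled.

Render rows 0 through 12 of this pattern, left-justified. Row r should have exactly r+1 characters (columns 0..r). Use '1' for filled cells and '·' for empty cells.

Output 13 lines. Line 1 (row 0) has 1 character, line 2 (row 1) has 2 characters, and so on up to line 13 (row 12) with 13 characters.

r0=0: 1
r1=1: 11
r2=10: 1·1
r3=11: 1111
r4=100: 1···1
r5=101: 11··11
r6=110: 1·1·1·1
r7=111: 11111111
r8=1000: 1·······1
r9=1001: 11······11
r10=1010: 1·1·····1·1
r11=1011: 1111····1111
r12=1100: 1···1···1···1

Answer: 1
11
1·1
1111
1···1
11··11
1·1·1·1
11111111
1·······1
11······11
1·1·····1·1
1111····1111
1···1···1···1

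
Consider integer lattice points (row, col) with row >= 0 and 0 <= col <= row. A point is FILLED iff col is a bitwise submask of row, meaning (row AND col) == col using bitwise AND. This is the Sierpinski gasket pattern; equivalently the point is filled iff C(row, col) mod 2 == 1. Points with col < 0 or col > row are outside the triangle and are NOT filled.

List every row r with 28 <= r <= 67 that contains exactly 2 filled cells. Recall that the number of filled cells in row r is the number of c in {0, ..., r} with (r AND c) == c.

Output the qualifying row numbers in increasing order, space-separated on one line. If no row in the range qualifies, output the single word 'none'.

Answer: 32 64

Derivation:
Row r has 2^popcount(r) filled cells, so we need popcount(r) = log2(2) = 1.
Scan r = 28..67 and keep those with exactly 1 one-bits:
r=28=11100 popcount=3 -> skip
r=29=11101 popcount=4 -> skip
r=30=11110 popcount=4 -> skip
r=31=11111 popcount=5 -> skip
r=32=100000 popcount=1 -> KEEP
r=33=100001 popcount=2 -> skip
r=34=100010 popcount=2 -> skip
r=35=100011 popcount=3 -> skip
r=36=100100 popcount=2 -> skip
r=37=100101 popcount=3 -> skip
r=38=100110 popcount=3 -> skip
r=39=100111 popcount=4 -> skip
r=40=101000 popcount=2 -> skip
r=41=101001 popcount=3 -> skip
r=42=101010 popcount=3 -> skip
r=43=101011 popcount=4 -> skip
r=44=101100 popcount=3 -> skip
r=45=101101 popcount=4 -> skip
r=46=101110 popcount=4 -> skip
r=47=101111 popcount=5 -> skip
r=48=110000 popcount=2 -> skip
r=49=110001 popcount=3 -> skip
r=50=110010 popcount=3 -> skip
r=51=110011 popcount=4 -> skip
r=52=110100 popcount=3 -> skip
r=53=110101 popcount=4 -> skip
r=54=110110 popcount=4 -> skip
r=55=110111 popcount=5 -> skip
r=56=111000 popcount=3 -> skip
r=57=111001 popcount=4 -> skip
r=58=111010 popcount=4 -> skip
r=59=111011 popcount=5 -> skip
r=60=111100 popcount=4 -> skip
r=61=111101 popcount=5 -> skip
r=62=111110 popcount=5 -> skip
r=63=111111 popcount=6 -> skip
r=64=1000000 popcount=1 -> KEEP
r=65=1000001 popcount=2 -> skip
r=66=1000010 popcount=2 -> skip
r=67=1000011 popcount=3 -> skip
Kept rows: 32 64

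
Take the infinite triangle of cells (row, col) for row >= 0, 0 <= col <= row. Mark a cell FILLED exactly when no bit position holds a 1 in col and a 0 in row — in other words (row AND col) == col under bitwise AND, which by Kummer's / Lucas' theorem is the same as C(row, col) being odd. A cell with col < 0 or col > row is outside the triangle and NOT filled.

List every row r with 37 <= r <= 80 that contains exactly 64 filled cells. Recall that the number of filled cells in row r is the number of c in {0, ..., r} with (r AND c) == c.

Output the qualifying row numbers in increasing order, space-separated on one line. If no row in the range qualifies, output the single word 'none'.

Answer: 63

Derivation:
Row r has 2^popcount(r) filled cells, so we need popcount(r) = log2(64) = 6.
Scan r = 37..80 and keep those with exactly 6 one-bits:
r=37=100101 popcount=3 -> skip
r=38=100110 popcount=3 -> skip
r=39=100111 popcount=4 -> skip
r=40=101000 popcount=2 -> skip
r=41=101001 popcount=3 -> skip
r=42=101010 popcount=3 -> skip
r=43=101011 popcount=4 -> skip
r=44=101100 popcount=3 -> skip
r=45=101101 popcount=4 -> skip
r=46=101110 popcount=4 -> skip
r=47=101111 popcount=5 -> skip
r=48=110000 popcount=2 -> skip
r=49=110001 popcount=3 -> skip
r=50=110010 popcount=3 -> skip
r=51=110011 popcount=4 -> skip
r=52=110100 popcount=3 -> skip
r=53=110101 popcount=4 -> skip
r=54=110110 popcount=4 -> skip
r=55=110111 popcount=5 -> skip
r=56=111000 popcount=3 -> skip
r=57=111001 popcount=4 -> skip
r=58=111010 popcount=4 -> skip
r=59=111011 popcount=5 -> skip
r=60=111100 popcount=4 -> skip
r=61=111101 popcount=5 -> skip
r=62=111110 popcount=5 -> skip
r=63=111111 popcount=6 -> KEEP
r=64=1000000 popcount=1 -> skip
r=65=1000001 popcount=2 -> skip
r=66=1000010 popcount=2 -> skip
r=67=1000011 popcount=3 -> skip
r=68=1000100 popcount=2 -> skip
r=69=1000101 popcount=3 -> skip
r=70=1000110 popcount=3 -> skip
r=71=1000111 popcount=4 -> skip
r=72=1001000 popcount=2 -> skip
r=73=1001001 popcount=3 -> skip
r=74=1001010 popcount=3 -> skip
r=75=1001011 popcount=4 -> skip
r=76=1001100 popcount=3 -> skip
r=77=1001101 popcount=4 -> skip
r=78=1001110 popcount=4 -> skip
r=79=1001111 popcount=5 -> skip
r=80=1010000 popcount=2 -> skip
Kept rows: 63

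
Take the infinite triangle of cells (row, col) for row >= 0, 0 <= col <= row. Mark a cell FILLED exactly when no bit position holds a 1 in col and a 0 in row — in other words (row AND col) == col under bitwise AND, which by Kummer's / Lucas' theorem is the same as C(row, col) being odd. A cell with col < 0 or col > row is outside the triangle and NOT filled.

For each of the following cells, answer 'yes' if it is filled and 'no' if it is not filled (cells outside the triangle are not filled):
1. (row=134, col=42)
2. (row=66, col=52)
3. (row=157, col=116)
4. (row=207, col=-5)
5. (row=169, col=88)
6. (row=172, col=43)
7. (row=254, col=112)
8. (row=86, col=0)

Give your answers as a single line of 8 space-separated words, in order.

Answer: no no no no no no yes yes

Derivation:
(134,42): row=0b10000110, col=0b101010, row AND col = 0b10 = 2; 2 != 42 -> empty
(66,52): row=0b1000010, col=0b110100, row AND col = 0b0 = 0; 0 != 52 -> empty
(157,116): row=0b10011101, col=0b1110100, row AND col = 0b10100 = 20; 20 != 116 -> empty
(207,-5): col outside [0, 207] -> not filled
(169,88): row=0b10101001, col=0b1011000, row AND col = 0b1000 = 8; 8 != 88 -> empty
(172,43): row=0b10101100, col=0b101011, row AND col = 0b101000 = 40; 40 != 43 -> empty
(254,112): row=0b11111110, col=0b1110000, row AND col = 0b1110000 = 112; 112 == 112 -> filled
(86,0): row=0b1010110, col=0b0, row AND col = 0b0 = 0; 0 == 0 -> filled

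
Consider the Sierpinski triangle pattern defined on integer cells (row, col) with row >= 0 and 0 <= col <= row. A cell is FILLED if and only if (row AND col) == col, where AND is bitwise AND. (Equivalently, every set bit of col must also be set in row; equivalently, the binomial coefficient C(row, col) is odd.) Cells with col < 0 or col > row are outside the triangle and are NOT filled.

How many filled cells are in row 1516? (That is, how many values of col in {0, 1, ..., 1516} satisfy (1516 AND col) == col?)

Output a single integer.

Answer: 128

Derivation:
1516 in binary = 10111101100
popcount(1516) = number of 1-bits in 10111101100 = 7
A col c satisfies (1516 AND c) == c iff every set bit of c is also set in 1516; each of the 7 set bits of 1516 can independently be on or off in c.
count = 2^7 = 128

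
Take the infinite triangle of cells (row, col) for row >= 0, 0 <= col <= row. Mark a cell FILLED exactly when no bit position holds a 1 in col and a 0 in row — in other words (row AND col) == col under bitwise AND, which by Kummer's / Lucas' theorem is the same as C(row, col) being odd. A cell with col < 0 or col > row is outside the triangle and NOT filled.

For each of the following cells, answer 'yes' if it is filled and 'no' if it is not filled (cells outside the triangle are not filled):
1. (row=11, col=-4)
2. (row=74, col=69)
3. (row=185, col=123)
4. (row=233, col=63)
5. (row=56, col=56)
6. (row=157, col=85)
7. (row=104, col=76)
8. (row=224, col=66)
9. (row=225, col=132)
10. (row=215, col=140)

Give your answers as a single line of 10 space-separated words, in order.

(11,-4): col outside [0, 11] -> not filled
(74,69): row=0b1001010, col=0b1000101, row AND col = 0b1000000 = 64; 64 != 69 -> empty
(185,123): row=0b10111001, col=0b1111011, row AND col = 0b111001 = 57; 57 != 123 -> empty
(233,63): row=0b11101001, col=0b111111, row AND col = 0b101001 = 41; 41 != 63 -> empty
(56,56): row=0b111000, col=0b111000, row AND col = 0b111000 = 56; 56 == 56 -> filled
(157,85): row=0b10011101, col=0b1010101, row AND col = 0b10101 = 21; 21 != 85 -> empty
(104,76): row=0b1101000, col=0b1001100, row AND col = 0b1001000 = 72; 72 != 76 -> empty
(224,66): row=0b11100000, col=0b1000010, row AND col = 0b1000000 = 64; 64 != 66 -> empty
(225,132): row=0b11100001, col=0b10000100, row AND col = 0b10000000 = 128; 128 != 132 -> empty
(215,140): row=0b11010111, col=0b10001100, row AND col = 0b10000100 = 132; 132 != 140 -> empty

Answer: no no no no yes no no no no no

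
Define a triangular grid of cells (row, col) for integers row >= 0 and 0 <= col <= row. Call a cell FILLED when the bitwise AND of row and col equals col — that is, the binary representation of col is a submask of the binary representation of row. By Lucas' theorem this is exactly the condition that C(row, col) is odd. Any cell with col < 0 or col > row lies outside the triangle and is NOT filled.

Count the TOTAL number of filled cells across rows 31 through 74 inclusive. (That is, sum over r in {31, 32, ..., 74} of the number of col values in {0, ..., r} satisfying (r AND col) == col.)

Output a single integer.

Answer: 592

Derivation:
r31=11111 pc5: +32 =32
r32=100000 pc1: +2 =34
r33=100001 pc2: +4 =38
r34=100010 pc2: +4 =42
r35=100011 pc3: +8 =50
r36=100100 pc2: +4 =54
r37=100101 pc3: +8 =62
r38=100110 pc3: +8 =70
r39=100111 pc4: +16 =86
r40=101000 pc2: +4 =90
r41=101001 pc3: +8 =98
r42=101010 pc3: +8 =106
r43=101011 pc4: +16 =122
r44=101100 pc3: +8 =130
r45=101101 pc4: +16 =146
r46=101110 pc4: +16 =162
r47=101111 pc5: +32 =194
r48=110000 pc2: +4 =198
r49=110001 pc3: +8 =206
r50=110010 pc3: +8 =214
r51=110011 pc4: +16 =230
r52=110100 pc3: +8 =238
r53=110101 pc4: +16 =254
r54=110110 pc4: +16 =270
r55=110111 pc5: +32 =302
r56=111000 pc3: +8 =310
r57=111001 pc4: +16 =326
r58=111010 pc4: +16 =342
r59=111011 pc5: +32 =374
r60=111100 pc4: +16 =390
r61=111101 pc5: +32 =422
r62=111110 pc5: +32 =454
r63=111111 pc6: +64 =518
r64=1000000 pc1: +2 =520
r65=1000001 pc2: +4 =524
r66=1000010 pc2: +4 =528
r67=1000011 pc3: +8 =536
r68=1000100 pc2: +4 =540
r69=1000101 pc3: +8 =548
r70=1000110 pc3: +8 =556
r71=1000111 pc4: +16 =572
r72=1001000 pc2: +4 =576
r73=1001001 pc3: +8 =584
r74=1001010 pc3: +8 =592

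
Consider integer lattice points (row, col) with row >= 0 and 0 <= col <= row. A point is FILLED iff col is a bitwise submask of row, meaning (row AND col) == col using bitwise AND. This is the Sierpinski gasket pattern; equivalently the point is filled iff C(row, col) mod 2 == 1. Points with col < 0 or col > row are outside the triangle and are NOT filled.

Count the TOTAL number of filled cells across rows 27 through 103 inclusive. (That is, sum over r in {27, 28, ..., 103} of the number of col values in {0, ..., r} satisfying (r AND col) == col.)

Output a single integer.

Answer: 1168

Derivation:
r27=11011 pc4: +16 =16
r28=11100 pc3: +8 =24
r29=11101 pc4: +16 =40
r30=11110 pc4: +16 =56
r31=11111 pc5: +32 =88
r32=100000 pc1: +2 =90
r33=100001 pc2: +4 =94
r34=100010 pc2: +4 =98
r35=100011 pc3: +8 =106
r36=100100 pc2: +4 =110
r37=100101 pc3: +8 =118
r38=100110 pc3: +8 =126
r39=100111 pc4: +16 =142
r40=101000 pc2: +4 =146
r41=101001 pc3: +8 =154
r42=101010 pc3: +8 =162
r43=101011 pc4: +16 =178
r44=101100 pc3: +8 =186
r45=101101 pc4: +16 =202
r46=101110 pc4: +16 =218
r47=101111 pc5: +32 =250
r48=110000 pc2: +4 =254
r49=110001 pc3: +8 =262
r50=110010 pc3: +8 =270
r51=110011 pc4: +16 =286
r52=110100 pc3: +8 =294
r53=110101 pc4: +16 =310
r54=110110 pc4: +16 =326
r55=110111 pc5: +32 =358
r56=111000 pc3: +8 =366
r57=111001 pc4: +16 =382
r58=111010 pc4: +16 =398
r59=111011 pc5: +32 =430
r60=111100 pc4: +16 =446
r61=111101 pc5: +32 =478
r62=111110 pc5: +32 =510
r63=111111 pc6: +64 =574
r64=1000000 pc1: +2 =576
r65=1000001 pc2: +4 =580
r66=1000010 pc2: +4 =584
r67=1000011 pc3: +8 =592
r68=1000100 pc2: +4 =596
r69=1000101 pc3: +8 =604
r70=1000110 pc3: +8 =612
r71=1000111 pc4: +16 =628
r72=1001000 pc2: +4 =632
r73=1001001 pc3: +8 =640
r74=1001010 pc3: +8 =648
r75=1001011 pc4: +16 =664
r76=1001100 pc3: +8 =672
r77=1001101 pc4: +16 =688
r78=1001110 pc4: +16 =704
r79=1001111 pc5: +32 =736
r80=1010000 pc2: +4 =740
r81=1010001 pc3: +8 =748
r82=1010010 pc3: +8 =756
r83=1010011 pc4: +16 =772
r84=1010100 pc3: +8 =780
r85=1010101 pc4: +16 =796
r86=1010110 pc4: +16 =812
r87=1010111 pc5: +32 =844
r88=1011000 pc3: +8 =852
r89=1011001 pc4: +16 =868
r90=1011010 pc4: +16 =884
r91=1011011 pc5: +32 =916
r92=1011100 pc4: +16 =932
r93=1011101 pc5: +32 =964
r94=1011110 pc5: +32 =996
r95=1011111 pc6: +64 =1060
r96=1100000 pc2: +4 =1064
r97=1100001 pc3: +8 =1072
r98=1100010 pc3: +8 =1080
r99=1100011 pc4: +16 =1096
r100=1100100 pc3: +8 =1104
r101=1100101 pc4: +16 =1120
r102=1100110 pc4: +16 =1136
r103=1100111 pc5: +32 =1168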